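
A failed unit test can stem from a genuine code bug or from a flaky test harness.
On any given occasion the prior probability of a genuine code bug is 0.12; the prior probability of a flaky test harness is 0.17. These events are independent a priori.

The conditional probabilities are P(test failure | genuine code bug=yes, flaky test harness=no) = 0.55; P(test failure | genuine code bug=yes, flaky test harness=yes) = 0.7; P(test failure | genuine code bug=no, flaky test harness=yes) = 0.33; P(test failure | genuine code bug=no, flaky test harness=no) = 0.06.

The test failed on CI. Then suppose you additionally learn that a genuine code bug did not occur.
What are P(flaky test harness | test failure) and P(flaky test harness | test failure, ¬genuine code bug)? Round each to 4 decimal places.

P(flaky test harness | test failure) ≈ 0.3923; P(flaky test harness | test failure, ¬genuine code bug) ≈ 0.5297

Enumerate the 4 (genuine code bug, flaky test harness) configurations and weight by the priors:
  P(test failure) = 0.06·0.88·0.83 + 0.33·0.88·0.17 + 0.55·0.12·0.83 + 0.7·0.12·0.17
        = 0.043824 + 0.049368 + 0.054780 + 0.014280 = 0.162252
Configurations with flaky test harness contribute 0.063648, so
  P(flaky test harness | test failure) = 0.063648 / 0.162252 ≈ 0.3923

Now condition on the additional information:
Weight on flaky test harness=true, given the evidence: 0.33×0.17 = 0.056100
Denominator P(test failure | ¬genuine code bug): 0.06×0.83 + 0.33×0.17 = 0.105900
Posterior = 0.056100 / 0.105900 ≈ 0.5297
Ruling out genuine code bug raises the posterior on flaky test harness — the flip side of explaining away.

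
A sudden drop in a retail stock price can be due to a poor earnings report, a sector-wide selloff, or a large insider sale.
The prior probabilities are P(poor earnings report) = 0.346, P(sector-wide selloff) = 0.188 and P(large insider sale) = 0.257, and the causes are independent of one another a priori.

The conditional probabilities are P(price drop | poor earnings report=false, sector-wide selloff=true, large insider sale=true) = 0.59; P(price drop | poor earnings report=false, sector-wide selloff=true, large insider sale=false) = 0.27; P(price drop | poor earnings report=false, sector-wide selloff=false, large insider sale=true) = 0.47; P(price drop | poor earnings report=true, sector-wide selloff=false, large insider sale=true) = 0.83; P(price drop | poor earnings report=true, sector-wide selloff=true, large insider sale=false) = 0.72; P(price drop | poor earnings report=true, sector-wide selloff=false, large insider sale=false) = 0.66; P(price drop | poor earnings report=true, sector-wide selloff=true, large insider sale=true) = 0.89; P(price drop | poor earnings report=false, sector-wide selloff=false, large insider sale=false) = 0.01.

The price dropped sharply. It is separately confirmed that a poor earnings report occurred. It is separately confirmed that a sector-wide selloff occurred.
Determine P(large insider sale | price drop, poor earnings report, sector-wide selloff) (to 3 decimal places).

P(large insider sale | price drop, poor earnings report, sector-wide selloff) ≈ 0.300

P(price drop | poor earnings report, sector-wide selloff) = 0.72·0.743 + 0.89·0.257 = 0.534960 + 0.228730 = 0.763690
The large insider sale-present share is 0.89·0.257 = 0.228730.
Hence the posterior is 0.228730/0.763690 ≈ 0.300.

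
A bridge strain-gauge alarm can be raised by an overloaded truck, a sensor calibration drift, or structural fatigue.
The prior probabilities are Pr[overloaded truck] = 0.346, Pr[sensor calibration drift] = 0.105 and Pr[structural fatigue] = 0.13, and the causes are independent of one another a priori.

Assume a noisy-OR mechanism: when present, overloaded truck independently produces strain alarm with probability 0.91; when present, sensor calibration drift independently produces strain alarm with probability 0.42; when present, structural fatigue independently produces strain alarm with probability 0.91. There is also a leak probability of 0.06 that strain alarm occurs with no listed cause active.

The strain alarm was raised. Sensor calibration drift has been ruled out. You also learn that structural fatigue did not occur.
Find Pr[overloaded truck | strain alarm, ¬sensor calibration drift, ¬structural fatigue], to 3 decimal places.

Under noisy-OR, P(strain alarm | causes) = 1 − (1−0.06)·∏(1−qᵢ) over the active causes.
By total probability over both values of overloaded truck:
  P(strain alarm | ¬sensor calibration drift, ¬structural fatigue) = 0.06*0.654 + 0.9154*0.346
        = 0.039240 + 0.316728 = 0.355968
Keeping only the overloaded truck-present terms gives 0.316728, so
  P(overloaded truck | strain alarm, ¬sensor calibration drift, ¬structural fatigue) = 0.316728 / 0.355968 ≈ 0.890

Pr[overloaded truck | strain alarm, ¬sensor calibration drift, ¬structural fatigue] ≈ 0.890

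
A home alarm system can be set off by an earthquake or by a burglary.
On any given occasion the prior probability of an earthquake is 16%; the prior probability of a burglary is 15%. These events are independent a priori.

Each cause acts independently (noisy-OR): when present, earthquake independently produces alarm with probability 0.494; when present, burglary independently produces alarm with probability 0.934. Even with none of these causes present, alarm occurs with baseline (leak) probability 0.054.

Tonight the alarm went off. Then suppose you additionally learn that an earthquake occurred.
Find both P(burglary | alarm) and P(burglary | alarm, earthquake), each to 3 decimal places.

Under noisy-OR, P(alarm | causes) = 1 − (1−0.054)·∏(1−qᵢ) over the active causes.
By total probability over the 4 (earthquake, burglary) configurations:
  P(alarm) = 0.054·0.84·0.85 + 0.937564·0.84·0.15 + 0.521324·0.16·0.85 + 0.968407·0.16·0.15
        = 0.038556 + 0.118133 + 0.070900 + 0.023242 = 0.250831
Configurations with burglary contribute 0.141375, so
  P(burglary | alarm) = 0.141375 / 0.250831 ≈ 0.564

With the extra evidence:
Sum P(alarm|·) weighted by the priors over both values of burglary:
  P(alarm | earthquake) = 0.521324*0.85 + 0.968407*0.15
        = 0.443125 + 0.145261 = 0.588386
The terms with burglary present sum to 0.145261, so
  P(burglary | alarm, earthquake) = 0.145261 / 0.588386 ≈ 0.247
— earthquake explains away the evidence for burglary.

P(burglary | alarm) ≈ 0.564; P(burglary | alarm, earthquake) ≈ 0.247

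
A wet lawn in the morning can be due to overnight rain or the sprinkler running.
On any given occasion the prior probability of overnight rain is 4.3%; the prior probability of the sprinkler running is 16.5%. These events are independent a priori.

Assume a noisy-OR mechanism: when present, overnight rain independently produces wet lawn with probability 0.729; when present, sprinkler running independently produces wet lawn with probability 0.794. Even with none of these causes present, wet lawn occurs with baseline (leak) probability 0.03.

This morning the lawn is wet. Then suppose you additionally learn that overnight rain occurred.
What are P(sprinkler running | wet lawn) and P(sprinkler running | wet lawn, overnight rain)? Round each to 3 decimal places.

Under noisy-OR, P(wet lawn | causes) = 1 − (1−0.03)·∏(1−qᵢ) over the active causes.
Sum P(wet lawn|·) weighted by the priors over the 4 (overnight rain, sprinkler running) configurations:
  P(wet lawn) = 0.03·0.957·0.835 + 0.80018·0.957·0.165 + 0.73713·0.043·0.835 + 0.945849·0.043·0.165
        = 0.023973 + 0.126352 + 0.026467 + 0.006711 = 0.183503
The terms with sprinkler running present sum to 0.133063, so
  P(sprinkler running | wet lawn) = 0.133063 / 0.183503 ≈ 0.725

Now condition on the additional information:
Sum P(wet lawn|·) weighted by the priors over both values of sprinkler running:
  P(wet lawn | overnight rain) = 0.73713·0.835 + 0.945849·0.165
        = 0.615504 + 0.156065 = 0.771569
Keeping only the sprinkler running-present terms gives 0.156065, so
  P(sprinkler running | wet lawn, overnight rain) = 0.156065 / 0.771569 ≈ 0.202
Conditioning on overnight rain lowers the posterior on sprinkler running: the classic explaining-away effect in a common-effect structure.

P(sprinkler running | wet lawn) ≈ 0.725; P(sprinkler running | wet lawn, overnight rain) ≈ 0.202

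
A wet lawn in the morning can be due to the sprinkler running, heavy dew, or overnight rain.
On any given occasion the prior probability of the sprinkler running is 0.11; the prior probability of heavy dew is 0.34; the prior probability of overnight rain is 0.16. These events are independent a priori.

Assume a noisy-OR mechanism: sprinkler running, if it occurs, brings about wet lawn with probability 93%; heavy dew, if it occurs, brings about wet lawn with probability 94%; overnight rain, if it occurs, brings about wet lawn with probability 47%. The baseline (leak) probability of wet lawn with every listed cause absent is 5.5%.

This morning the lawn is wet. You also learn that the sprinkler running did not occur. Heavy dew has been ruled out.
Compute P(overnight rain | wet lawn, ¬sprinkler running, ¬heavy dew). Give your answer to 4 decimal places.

P(overnight rain | wet lawn, ¬sprinkler running, ¬heavy dew) ≈ 0.6335

Under noisy-OR, P(wet lawn | causes) = 1 − (1−0.055)·∏(1−qᵢ) over the active causes.
Enumerate both values of overnight rain and weight by the priors:
  P(wet lawn | ¬sprinkler running, ¬heavy dew) = 0.055×0.84 + 0.49915×0.16
        = 0.046200 + 0.079864 = 0.126064
Configurations with overnight rain contribute 0.079864, so
  P(overnight rain | wet lawn, ¬sprinkler running, ¬heavy dew) = 0.079864 / 0.126064 ≈ 0.6335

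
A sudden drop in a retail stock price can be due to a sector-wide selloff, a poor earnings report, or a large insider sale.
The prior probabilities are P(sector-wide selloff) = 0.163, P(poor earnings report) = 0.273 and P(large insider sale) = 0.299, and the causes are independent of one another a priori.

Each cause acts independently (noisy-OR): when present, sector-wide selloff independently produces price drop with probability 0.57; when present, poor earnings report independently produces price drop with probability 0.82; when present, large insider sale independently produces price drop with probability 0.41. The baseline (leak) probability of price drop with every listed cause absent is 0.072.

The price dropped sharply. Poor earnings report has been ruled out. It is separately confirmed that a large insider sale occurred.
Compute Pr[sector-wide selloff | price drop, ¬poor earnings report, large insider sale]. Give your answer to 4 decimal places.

Under noisy-OR, P(price drop | causes) = 1 − (1−0.072)·∏(1−qᵢ) over the active causes.
Numerator (weight on configurations with sector-wide selloff): 0.764566*0.163 = 0.124624
Denominator P(price drop | ¬poor earnings report, large insider sale): 0.45248*0.837 + 0.764566*0.163 = 0.503350
Posterior = 0.124624 / 0.503350 ≈ 0.2476

Pr[sector-wide selloff | price drop, ¬poor earnings report, large insider sale] ≈ 0.2476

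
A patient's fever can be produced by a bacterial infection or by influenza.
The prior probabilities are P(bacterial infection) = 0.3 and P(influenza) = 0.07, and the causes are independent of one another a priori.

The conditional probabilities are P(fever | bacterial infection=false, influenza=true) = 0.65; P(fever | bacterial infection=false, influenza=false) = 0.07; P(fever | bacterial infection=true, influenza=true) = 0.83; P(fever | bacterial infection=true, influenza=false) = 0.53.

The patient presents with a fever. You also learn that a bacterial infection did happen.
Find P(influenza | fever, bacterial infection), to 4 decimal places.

P(influenza | fever, bacterial infection) ≈ 0.1054

Sum P(fever|·) weighted by the priors over both values of influenza:
  P(fever | bacterial infection) = 0.53*0.93 + 0.83*0.07
        = 0.492900 + 0.058100 = 0.551000
The terms with influenza present sum to 0.058100, so
  P(influenza | fever, bacterial infection) = 0.058100 / 0.551000 ≈ 0.1054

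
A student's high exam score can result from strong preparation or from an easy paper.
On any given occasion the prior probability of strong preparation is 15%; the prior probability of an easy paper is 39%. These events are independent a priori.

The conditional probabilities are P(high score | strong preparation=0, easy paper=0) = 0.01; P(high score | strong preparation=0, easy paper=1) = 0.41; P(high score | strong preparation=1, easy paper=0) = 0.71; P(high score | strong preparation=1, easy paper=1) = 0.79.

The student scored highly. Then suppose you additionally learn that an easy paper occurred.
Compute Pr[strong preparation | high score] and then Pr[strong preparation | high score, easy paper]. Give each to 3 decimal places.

P(high score) = 0.01*0.85*0.61 + 0.41*0.85*0.39 + 0.71*0.15*0.61 + 0.79*0.15*0.39 = 0.005185 + 0.135915 + 0.064965 + 0.046215 = 0.252280
The strong preparation-present share is 0.064965 + 0.046215 = 0.111180.
P(strong preparation | high score) = 0.111180 / 0.252280 ≈ 0.441

Now also conditioning on easy paper=true:
Enumerate both values of strong preparation and weight by the priors:
  P(high score | easy paper) = 0.41*0.85 + 0.79*0.15
        = 0.348500 + 0.118500 = 0.467000
The terms with strong preparation present sum to 0.118500, so
  P(strong preparation | high score, easy paper) = 0.118500 / 0.467000 ≈ 0.254

Pr[strong preparation | high score] ≈ 0.441; Pr[strong preparation | high score, easy paper] ≈ 0.254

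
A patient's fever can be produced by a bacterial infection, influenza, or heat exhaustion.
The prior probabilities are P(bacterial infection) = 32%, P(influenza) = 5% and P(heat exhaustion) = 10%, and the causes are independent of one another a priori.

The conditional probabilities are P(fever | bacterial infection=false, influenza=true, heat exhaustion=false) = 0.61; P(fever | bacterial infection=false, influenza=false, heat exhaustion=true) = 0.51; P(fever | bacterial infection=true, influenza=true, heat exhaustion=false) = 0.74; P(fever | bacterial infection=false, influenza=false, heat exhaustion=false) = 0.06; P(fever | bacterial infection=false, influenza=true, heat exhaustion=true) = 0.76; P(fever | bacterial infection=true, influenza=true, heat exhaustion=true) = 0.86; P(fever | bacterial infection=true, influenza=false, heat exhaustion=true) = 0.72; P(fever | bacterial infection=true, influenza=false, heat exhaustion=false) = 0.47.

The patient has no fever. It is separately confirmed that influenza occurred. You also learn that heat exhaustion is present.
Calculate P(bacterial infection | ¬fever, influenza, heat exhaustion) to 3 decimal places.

Enumerate both values of bacterial infection and weight by the priors:
  P(¬fever | influenza, heat exhaustion) = 0.24·0.68 + 0.14·0.32
        = 0.163200 + 0.044800 = 0.208000
Keeping only the bacterial infection-present terms gives 0.044800, so
  P(bacterial infection | ¬fever, influenza, heat exhaustion) = 0.044800 / 0.208000 ≈ 0.215

P(bacterial infection | ¬fever, influenza, heat exhaustion) ≈ 0.215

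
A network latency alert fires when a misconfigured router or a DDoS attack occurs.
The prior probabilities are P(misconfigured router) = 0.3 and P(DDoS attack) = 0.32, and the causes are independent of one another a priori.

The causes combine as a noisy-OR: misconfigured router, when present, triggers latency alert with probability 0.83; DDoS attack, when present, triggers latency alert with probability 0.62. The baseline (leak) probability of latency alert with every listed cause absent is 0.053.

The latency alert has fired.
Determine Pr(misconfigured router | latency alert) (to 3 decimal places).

Under noisy-OR, P(latency alert | causes) = 1 − (1−0.053)·∏(1−qᵢ) over the active causes.
P(latency alert) = 0.053*0.7*0.68 + 0.64014*0.7*0.32 + 0.83901*0.3*0.68 + 0.938824*0.3*0.32 = 0.025228 + 0.143391 + 0.171158 + 0.090127 = 0.429904
The misconfigured router-present share is 0.171158 + 0.090127 = 0.261285.
Hence the posterior is 0.261285/0.429904 ≈ 0.608.

Pr(misconfigured router | latency alert) ≈ 0.608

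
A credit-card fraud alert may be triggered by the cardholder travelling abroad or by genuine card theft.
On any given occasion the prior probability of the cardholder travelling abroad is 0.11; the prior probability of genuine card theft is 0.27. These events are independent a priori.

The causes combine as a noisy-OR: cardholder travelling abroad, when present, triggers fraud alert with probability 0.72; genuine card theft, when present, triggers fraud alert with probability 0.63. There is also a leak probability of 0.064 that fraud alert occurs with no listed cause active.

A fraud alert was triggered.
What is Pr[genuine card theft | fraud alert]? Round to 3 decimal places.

Pr[genuine card theft | fraud alert] ≈ 0.646

Under noisy-OR, P(fraud alert | causes) = 1 − (1−0.064)·∏(1−qᵢ) over the active causes.
P(fraud alert) = 0.064*0.89*0.73 + 0.65368*0.89*0.27 + 0.73792*0.11*0.73 + 0.90303*0.11*0.27 = 0.041581 + 0.157079 + 0.059255 + 0.026820 = 0.284735
Restricting to configurations with genuine card theft present: 0.157079 + 0.026820 = 0.183899.
P(genuine card theft | fraud alert) = 0.183899 / 0.284735 ≈ 0.646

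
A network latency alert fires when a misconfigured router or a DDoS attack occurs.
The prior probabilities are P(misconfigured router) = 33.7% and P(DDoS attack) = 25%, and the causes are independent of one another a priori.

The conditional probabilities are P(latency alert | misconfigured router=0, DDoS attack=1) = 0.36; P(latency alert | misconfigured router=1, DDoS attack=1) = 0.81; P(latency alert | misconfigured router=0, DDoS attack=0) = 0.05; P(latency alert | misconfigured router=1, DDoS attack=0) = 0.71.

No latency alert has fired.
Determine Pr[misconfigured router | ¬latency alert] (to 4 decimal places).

Pr[misconfigured router | ¬latency alert] ≈ 0.1337

P(¬latency alert) = 0.95*0.663*0.75 + 0.64*0.663*0.25 + 0.29*0.337*0.75 + 0.19*0.337*0.25 = 0.472388 + 0.106080 + 0.073298 + 0.016008 = 0.667774
Restricting to configurations with misconfigured router present: 0.073298 + 0.016008 = 0.089306.
Hence the posterior is 0.089306/0.667774 ≈ 0.1337.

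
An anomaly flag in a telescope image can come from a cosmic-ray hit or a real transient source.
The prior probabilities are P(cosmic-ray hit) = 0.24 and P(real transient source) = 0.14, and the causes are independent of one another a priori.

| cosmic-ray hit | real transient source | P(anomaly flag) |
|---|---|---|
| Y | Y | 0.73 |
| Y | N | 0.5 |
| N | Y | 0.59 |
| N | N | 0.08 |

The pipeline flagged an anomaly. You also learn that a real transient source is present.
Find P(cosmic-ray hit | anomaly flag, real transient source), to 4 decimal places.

Enumerate both values of cosmic-ray hit and weight by the priors:
  P(anomaly flag | real transient source) = 0.59×0.76 + 0.73×0.24
        = 0.448400 + 0.175200 = 0.623600
The terms with cosmic-ray hit present sum to 0.175200, so
  P(cosmic-ray hit | anomaly flag, real transient source) = 0.175200 / 0.623600 ≈ 0.2809

P(cosmic-ray hit | anomaly flag, real transient source) ≈ 0.2809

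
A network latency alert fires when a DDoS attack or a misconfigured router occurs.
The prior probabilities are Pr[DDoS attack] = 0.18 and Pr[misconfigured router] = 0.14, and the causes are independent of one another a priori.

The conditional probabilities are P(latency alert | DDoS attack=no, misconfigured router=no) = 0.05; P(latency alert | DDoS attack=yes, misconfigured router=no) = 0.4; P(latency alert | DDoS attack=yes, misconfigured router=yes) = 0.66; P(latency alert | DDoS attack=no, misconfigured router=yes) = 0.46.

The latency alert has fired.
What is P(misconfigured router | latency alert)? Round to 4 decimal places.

P(misconfigured router | latency alert) ≈ 0.4168

P(latency alert) = 0.05·0.82·0.86 + 0.46·0.82·0.14 + 0.4·0.18·0.86 + 0.66·0.18·0.14 = 0.035260 + 0.052808 + 0.061920 + 0.016632 = 0.166620
The misconfigured router-present share is 0.052808 + 0.016632 = 0.069440.
Hence the posterior is 0.069440/0.166620 ≈ 0.4168.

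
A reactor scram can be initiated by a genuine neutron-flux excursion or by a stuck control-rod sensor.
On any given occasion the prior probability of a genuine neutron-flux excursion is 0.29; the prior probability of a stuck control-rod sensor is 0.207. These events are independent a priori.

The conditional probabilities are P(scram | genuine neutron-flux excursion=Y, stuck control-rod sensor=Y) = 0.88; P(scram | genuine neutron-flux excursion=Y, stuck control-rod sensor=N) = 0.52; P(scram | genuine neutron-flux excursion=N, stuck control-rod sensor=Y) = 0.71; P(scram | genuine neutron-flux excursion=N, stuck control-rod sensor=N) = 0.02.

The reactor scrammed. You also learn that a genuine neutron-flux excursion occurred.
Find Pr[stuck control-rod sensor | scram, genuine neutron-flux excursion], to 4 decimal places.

Pr[stuck control-rod sensor | scram, genuine neutron-flux excursion] ≈ 0.3064

Sum P(scram|·) weighted by the priors over both values of stuck control-rod sensor:
  P(scram | genuine neutron-flux excursion) = 0.52×0.793 + 0.88×0.207
        = 0.412360 + 0.182160 = 0.594520
Keeping only the stuck control-rod sensor-present terms gives 0.182160, so
  P(stuck control-rod sensor | scram, genuine neutron-flux excursion) = 0.182160 / 0.594520 ≈ 0.3064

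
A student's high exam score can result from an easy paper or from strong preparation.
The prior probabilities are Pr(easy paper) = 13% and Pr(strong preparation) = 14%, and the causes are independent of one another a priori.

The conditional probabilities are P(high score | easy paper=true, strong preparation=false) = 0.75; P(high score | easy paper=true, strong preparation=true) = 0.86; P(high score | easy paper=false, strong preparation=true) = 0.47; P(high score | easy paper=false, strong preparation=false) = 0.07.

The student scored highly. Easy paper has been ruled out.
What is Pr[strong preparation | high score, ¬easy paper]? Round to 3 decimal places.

Pr[strong preparation | high score, ¬easy paper] ≈ 0.522

Weight on strong preparation=true, given the evidence: 0.47·0.14 = 0.065800
Denominator P(high score | ¬easy paper): 0.07·0.86 + 0.47·0.14 = 0.126000
P(strong preparation | high score, ¬easy paper) = 0.065800/0.126000 ≈ 0.522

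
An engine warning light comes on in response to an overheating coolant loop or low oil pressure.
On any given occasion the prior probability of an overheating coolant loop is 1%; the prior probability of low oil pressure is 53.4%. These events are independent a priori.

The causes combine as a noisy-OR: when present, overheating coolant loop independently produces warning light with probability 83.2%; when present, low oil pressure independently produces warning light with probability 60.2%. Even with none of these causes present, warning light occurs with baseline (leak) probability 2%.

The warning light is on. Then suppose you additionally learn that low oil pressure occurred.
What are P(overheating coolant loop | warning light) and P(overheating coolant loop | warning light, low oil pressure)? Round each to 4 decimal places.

Under noisy-OR, P(warning light | causes) = 1 − (1−0.02)·∏(1−qᵢ) over the active causes.
Numerator (weight on configurations with overheating coolant loop): 0.003893 + 0.004990 = 0.008883
Denominator P(warning light): 0.02×0.99×0.466 + 0.60996×0.99×0.534 + 0.83536×0.01×0.466 + 0.934473×0.01×0.534 = 0.340571
Posterior = 0.008883 / 0.340571 ≈ 0.0261

Now condition on the additional information:
By total probability over both values of overheating coolant loop:
  P(warning light | low oil pressure) = 0.60996*0.99 + 0.934473*0.01
        = 0.603860 + 0.009345 = 0.613205
The terms with overheating coolant loop present sum to 0.009345, so
  P(overheating coolant loop | warning light, low oil pressure) = 0.009345 / 0.613205 ≈ 0.0152

P(overheating coolant loop | warning light) ≈ 0.0261; P(overheating coolant loop | warning light, low oil pressure) ≈ 0.0152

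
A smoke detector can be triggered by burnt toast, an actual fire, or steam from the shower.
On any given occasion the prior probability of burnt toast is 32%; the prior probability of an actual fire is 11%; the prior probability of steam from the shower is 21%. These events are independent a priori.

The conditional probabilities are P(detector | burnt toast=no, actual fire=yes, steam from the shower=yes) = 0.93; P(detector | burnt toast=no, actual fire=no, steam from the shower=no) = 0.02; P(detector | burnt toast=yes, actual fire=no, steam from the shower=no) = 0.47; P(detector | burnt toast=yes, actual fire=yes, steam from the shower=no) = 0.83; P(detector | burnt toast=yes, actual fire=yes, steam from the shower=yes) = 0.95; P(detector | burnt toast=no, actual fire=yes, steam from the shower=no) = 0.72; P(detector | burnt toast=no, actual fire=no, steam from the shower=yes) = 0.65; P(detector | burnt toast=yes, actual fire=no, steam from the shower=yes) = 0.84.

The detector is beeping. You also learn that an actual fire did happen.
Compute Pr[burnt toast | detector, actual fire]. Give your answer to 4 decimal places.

Enumerate the 4 (burnt toast, steam from the shower) configurations and weight by the priors:
  P(detector | actual fire) = 0.72*0.68*0.79 + 0.93*0.68*0.21 + 0.83*0.32*0.79 + 0.95*0.32*0.21
        = 0.386784 + 0.132804 + 0.209824 + 0.063840 = 0.793252
Configurations with burnt toast contribute 0.273664, so
  P(burnt toast | detector, actual fire) = 0.273664 / 0.793252 ≈ 0.3450

Pr[burnt toast | detector, actual fire] ≈ 0.3450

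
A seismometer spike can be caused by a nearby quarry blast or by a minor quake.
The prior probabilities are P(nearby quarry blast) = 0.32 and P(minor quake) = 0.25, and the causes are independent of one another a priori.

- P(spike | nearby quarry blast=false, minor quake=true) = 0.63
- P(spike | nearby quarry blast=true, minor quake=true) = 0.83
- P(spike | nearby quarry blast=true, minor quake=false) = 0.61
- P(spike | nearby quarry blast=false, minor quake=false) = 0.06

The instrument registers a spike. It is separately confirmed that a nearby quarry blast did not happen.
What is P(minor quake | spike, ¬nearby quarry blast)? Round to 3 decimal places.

P(minor quake | spike, ¬nearby quarry blast) ≈ 0.778

Enumerate both values of minor quake and weight by the priors:
  P(spike | ¬nearby quarry blast) = 0.06·0.75 + 0.63·0.25
        = 0.045000 + 0.157500 = 0.202500
The terms with minor quake present sum to 0.157500, so
  P(minor quake | spike, ¬nearby quarry blast) = 0.157500 / 0.202500 ≈ 0.778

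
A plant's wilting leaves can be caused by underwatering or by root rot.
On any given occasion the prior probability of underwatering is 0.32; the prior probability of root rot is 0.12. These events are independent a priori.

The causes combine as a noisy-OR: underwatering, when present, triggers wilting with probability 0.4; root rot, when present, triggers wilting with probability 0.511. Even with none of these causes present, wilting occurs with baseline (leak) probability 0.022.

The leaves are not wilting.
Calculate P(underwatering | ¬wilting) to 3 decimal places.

P(underwatering | ¬wilting) ≈ 0.220

Under noisy-OR, P(wilting | causes) = 1 − (1−0.022)·∏(1−qᵢ) over the active causes.
By total probability over the 4 (underwatering, root rot) configurations:
  P(¬wilting) = 0.978×0.68×0.88 + 0.478242×0.68×0.12 + 0.5868×0.32×0.88 + 0.286945×0.32×0.12
        = 0.585235 + 0.039025 + 0.165243 + 0.011019 = 0.800522
Configurations with underwatering contribute 0.176262, so
  P(underwatering | ¬wilting) = 0.176262 / 0.800522 ≈ 0.220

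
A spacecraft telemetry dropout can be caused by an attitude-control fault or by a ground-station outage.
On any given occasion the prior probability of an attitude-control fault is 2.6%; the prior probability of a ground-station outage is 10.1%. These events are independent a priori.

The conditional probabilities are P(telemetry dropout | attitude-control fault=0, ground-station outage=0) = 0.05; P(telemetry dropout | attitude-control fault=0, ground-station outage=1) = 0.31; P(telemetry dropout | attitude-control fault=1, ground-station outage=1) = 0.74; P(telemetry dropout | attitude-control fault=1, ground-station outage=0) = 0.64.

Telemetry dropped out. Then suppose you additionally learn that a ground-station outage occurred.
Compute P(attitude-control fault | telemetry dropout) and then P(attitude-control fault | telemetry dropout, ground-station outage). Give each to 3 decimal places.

P(attitude-control fault | telemetry dropout) ≈ 0.185; P(attitude-control fault | telemetry dropout, ground-station outage) ≈ 0.060

P(telemetry dropout) = 0.05×0.974×0.899 + 0.31×0.974×0.101 + 0.64×0.026×0.899 + 0.74×0.026×0.101 = 0.043781 + 0.030496 + 0.014959 + 0.001943 = 0.091179
Restricting to configurations with attitude-control fault present: 0.014959 + 0.001943 = 0.016902.
So P(attitude-control fault | telemetry dropout) = 0.016902/0.091179 ≈ 0.185.

Now also conditioning on ground-station outage=true:
P(telemetry dropout | ground-station outage) = 0.31×0.974 + 0.74×0.026 = 0.301940 + 0.019240 = 0.321180
Of this, 0.019240 comes from 0.74×0.026 (the attitude-control fault=true cases).
P(attitude-control fault | telemetry dropout, ground-station outage) = 0.019240 / 0.321180 ≈ 0.060
The drop from 0.185 to 0.060 is the explaining-away (discounting) effect.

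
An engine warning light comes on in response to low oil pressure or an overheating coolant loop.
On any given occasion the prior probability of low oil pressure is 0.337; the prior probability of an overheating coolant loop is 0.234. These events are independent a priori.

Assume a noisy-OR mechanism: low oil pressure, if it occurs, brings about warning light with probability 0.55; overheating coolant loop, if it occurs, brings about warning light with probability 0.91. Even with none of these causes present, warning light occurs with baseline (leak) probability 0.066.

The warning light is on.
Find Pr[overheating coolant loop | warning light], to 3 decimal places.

Pr[overheating coolant loop | warning light] ≈ 0.543

Under noisy-OR, P(warning light | causes) = 1 − (1−0.066)·∏(1−qᵢ) over the active causes.
For the numerator, keep only overheating coolant loop=true terms: 0.142101 + 0.075875 = 0.217976
Normalizer over all consistent configurations: 0.066*0.663*0.766 + 0.91594*0.663*0.234 + 0.5797*0.337*0.766 + 0.962173*0.337*0.234 = 0.401140
Posterior = 0.217976 / 0.401140 ≈ 0.543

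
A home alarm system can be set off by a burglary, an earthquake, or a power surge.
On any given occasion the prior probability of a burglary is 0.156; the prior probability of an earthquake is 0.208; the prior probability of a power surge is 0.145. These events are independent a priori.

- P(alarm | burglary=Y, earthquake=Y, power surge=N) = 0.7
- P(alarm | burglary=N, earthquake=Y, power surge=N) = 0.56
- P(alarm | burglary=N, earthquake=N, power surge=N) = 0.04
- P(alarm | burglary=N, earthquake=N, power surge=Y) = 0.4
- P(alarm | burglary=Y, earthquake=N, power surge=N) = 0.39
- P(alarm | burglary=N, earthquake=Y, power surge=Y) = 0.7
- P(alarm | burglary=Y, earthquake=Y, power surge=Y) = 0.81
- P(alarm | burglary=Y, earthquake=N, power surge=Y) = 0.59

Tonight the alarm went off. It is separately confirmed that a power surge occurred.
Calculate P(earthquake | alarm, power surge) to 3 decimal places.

P(earthquake | alarm, power surge) ≈ 0.305

P(alarm | power surge) = 0.4·0.844·0.792 + 0.7·0.844·0.208 + 0.59·0.156·0.792 + 0.81·0.156·0.208 = 0.267379 + 0.122886 + 0.072896 + 0.026283 = 0.489444
Of this, 0.149169 comes from 0.122886 + 0.026283 (the earthquake=true cases).
P(earthquake | alarm, power surge) = 0.149169 / 0.489444 ≈ 0.305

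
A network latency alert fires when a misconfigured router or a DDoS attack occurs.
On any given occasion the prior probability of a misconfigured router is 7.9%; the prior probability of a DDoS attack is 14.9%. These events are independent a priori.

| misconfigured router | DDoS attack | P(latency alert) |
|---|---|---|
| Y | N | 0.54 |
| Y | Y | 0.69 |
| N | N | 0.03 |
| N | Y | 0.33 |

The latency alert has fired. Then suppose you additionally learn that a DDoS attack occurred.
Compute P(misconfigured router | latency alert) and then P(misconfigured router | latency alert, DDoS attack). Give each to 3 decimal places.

P(latency alert) = 0.03·0.921·0.851 + 0.33·0.921·0.149 + 0.54·0.079·0.851 + 0.69·0.079·0.149 = 0.023513 + 0.045286 + 0.036304 + 0.008122 = 0.113225
Restricting to configurations with misconfigured router present: 0.036304 + 0.008122 = 0.044426.
P(misconfigured router | latency alert) = 0.044426 / 0.113225 ≈ 0.392

With the extra evidence:
For the numerator, keep only misconfigured router=true terms: 0.69*0.079 = 0.054510
The normalizing constant is 0.33*0.921 + 0.69*0.079 = 0.358440
P(misconfigured router | latency alert, DDoS attack) = 0.054510/0.358440 ≈ 0.152

P(misconfigured router | latency alert) ≈ 0.392; P(misconfigured router | latency alert, DDoS attack) ≈ 0.152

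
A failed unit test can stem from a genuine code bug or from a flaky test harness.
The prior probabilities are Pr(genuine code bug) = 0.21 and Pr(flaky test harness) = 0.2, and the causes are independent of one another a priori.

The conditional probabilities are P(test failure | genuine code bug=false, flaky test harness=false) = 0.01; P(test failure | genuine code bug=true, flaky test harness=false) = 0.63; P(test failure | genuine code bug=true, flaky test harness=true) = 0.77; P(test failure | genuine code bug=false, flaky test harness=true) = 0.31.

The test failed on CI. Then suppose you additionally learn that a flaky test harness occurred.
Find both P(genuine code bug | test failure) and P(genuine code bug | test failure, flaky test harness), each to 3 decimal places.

P(genuine code bug | test failure) ≈ 0.714; P(genuine code bug | test failure, flaky test harness) ≈ 0.398

Numerator (weight on configurations with genuine code bug): 0.105840 + 0.032340 = 0.138180
Normalizer over all consistent configurations: 0.01×0.79×0.8 + 0.31×0.79×0.2 + 0.63×0.21×0.8 + 0.77×0.21×0.2 = 0.193480
P(genuine code bug | test failure) = 0.138180/0.193480 ≈ 0.714

Now also conditioning on flaky test harness=true:
P(test failure | flaky test harness) = 0.31·0.79 + 0.77·0.21 = 0.244900 + 0.161700 = 0.406600
Restricting to configurations with genuine code bug present: 0.77·0.21 = 0.161700.
So P(genuine code bug | test failure, flaky test harness) = 0.161700/0.406600 ≈ 0.398.
This is intercausal reasoning (explaining away): once flaky test harness accounts for the test failure, genuine code bug becomes less likely.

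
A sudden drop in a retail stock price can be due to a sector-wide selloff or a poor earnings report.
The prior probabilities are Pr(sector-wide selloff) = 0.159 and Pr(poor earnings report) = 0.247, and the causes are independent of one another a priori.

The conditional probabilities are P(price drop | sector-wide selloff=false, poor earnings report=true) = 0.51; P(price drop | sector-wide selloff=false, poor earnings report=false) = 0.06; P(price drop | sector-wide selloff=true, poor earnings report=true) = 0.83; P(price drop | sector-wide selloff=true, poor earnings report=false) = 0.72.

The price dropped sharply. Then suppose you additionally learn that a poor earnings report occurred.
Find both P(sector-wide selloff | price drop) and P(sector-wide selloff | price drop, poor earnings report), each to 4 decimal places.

P(sector-wide selloff | price drop) ≈ 0.4522; P(sector-wide selloff | price drop, poor earnings report) ≈ 0.2353

P(price drop) = 0.06·0.841·0.753 + 0.51·0.841·0.247 + 0.72·0.159·0.753 + 0.83·0.159·0.247 = 0.037996 + 0.105941 + 0.086203 + 0.032597 = 0.262737
The sector-wide selloff-present share is 0.086203 + 0.032597 = 0.118800.
So P(sector-wide selloff | price drop) = 0.118800/0.262737 ≈ 0.4522.

With the extra evidence:
Enumerate both values of sector-wide selloff and weight by the priors:
  P(price drop | poor earnings report) = 0.51*0.841 + 0.83*0.159
        = 0.428910 + 0.131970 = 0.560880
The terms with sector-wide selloff present sum to 0.131970, so
  P(sector-wide selloff | price drop, poor earnings report) = 0.131970 / 0.560880 ≈ 0.2353
Conditioning on poor earnings report lowers the posterior on sector-wide selloff: the classic explaining-away effect in a common-effect structure.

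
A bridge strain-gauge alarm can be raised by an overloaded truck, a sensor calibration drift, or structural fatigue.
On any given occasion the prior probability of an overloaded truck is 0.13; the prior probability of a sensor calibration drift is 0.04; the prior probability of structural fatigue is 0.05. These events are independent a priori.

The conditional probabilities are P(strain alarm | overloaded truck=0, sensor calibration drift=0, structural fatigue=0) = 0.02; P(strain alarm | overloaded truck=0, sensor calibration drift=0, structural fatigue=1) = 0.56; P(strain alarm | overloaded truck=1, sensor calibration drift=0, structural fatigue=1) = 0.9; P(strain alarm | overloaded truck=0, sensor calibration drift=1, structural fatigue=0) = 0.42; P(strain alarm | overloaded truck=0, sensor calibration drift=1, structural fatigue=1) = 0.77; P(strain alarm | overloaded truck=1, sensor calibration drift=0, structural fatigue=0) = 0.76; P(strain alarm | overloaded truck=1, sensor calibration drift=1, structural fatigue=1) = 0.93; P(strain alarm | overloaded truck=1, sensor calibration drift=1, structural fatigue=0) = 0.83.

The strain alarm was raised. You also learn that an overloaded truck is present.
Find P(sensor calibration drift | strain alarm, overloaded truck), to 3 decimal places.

P(strain alarm | overloaded truck) = 0.76·0.96·0.95 + 0.9·0.96·0.05 + 0.83·0.04·0.95 + 0.93·0.04·0.05 = 0.693120 + 0.043200 + 0.031540 + 0.001860 = 0.769720
Of this, 0.033400 comes from 0.031540 + 0.001860 (the sensor calibration drift=true cases).
P(sensor calibration drift | strain alarm, overloaded truck) = 0.033400 / 0.769720 ≈ 0.043

P(sensor calibration drift | strain alarm, overloaded truck) ≈ 0.043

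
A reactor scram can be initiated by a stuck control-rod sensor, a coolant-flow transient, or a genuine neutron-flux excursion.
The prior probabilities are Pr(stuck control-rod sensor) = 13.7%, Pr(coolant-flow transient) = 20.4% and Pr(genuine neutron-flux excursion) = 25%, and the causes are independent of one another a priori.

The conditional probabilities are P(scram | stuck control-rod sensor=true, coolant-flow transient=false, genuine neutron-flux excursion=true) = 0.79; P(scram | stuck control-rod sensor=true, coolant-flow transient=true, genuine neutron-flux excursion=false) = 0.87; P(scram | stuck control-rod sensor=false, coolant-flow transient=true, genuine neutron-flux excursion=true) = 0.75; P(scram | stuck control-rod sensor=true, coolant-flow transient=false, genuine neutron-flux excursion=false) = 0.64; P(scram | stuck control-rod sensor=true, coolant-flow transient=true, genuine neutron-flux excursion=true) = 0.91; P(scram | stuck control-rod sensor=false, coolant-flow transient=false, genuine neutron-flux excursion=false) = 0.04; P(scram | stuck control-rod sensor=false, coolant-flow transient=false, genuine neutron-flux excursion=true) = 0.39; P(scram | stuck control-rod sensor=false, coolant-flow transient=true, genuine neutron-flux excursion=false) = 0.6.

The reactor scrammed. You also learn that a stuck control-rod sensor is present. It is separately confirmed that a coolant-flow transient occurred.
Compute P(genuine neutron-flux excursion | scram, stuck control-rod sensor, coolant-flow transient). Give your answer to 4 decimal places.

By total probability over both values of genuine neutron-flux excursion:
  P(scram | stuck control-rod sensor, coolant-flow transient) = 0.87×0.75 + 0.91×0.25
        = 0.652500 + 0.227500 = 0.880000
The terms with genuine neutron-flux excursion present sum to 0.227500, so
  P(genuine neutron-flux excursion | scram, stuck control-rod sensor, coolant-flow transient) = 0.227500 / 0.880000 ≈ 0.2585

P(genuine neutron-flux excursion | scram, stuck control-rod sensor, coolant-flow transient) ≈ 0.2585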